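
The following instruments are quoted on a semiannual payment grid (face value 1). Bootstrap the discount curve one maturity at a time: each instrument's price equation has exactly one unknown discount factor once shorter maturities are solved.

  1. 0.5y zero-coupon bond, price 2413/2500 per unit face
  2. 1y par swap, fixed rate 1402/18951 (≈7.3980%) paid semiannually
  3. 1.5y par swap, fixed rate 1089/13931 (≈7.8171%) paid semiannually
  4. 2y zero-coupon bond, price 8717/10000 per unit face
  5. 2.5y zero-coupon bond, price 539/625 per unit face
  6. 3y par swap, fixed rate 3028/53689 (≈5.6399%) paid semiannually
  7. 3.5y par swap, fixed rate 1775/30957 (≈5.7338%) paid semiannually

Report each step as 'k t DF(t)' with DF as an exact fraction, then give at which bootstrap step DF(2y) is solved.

1 1/2 2413/2500
2 1 9299/10000
3 3/2 8911/10000
4 2 8717/10000
5 5/2 539/625
6 3 4243/5000
7 7/2 329/400
DF(2y) is solved at step 4

step 1 [0.5y] zero: DF = P = 2413/2500 ≈ 0.965200
step 2 [1y] swap r/2=701/18951: DF=(1 − 701/18951·(0.965200))/(1+701/18951) = 9299/10000 ≈ 0.929900
step 3 [1.5y] swap r/2=1089/27862: DF=(1 − 1089/27862·(0.965200+0.929900))/(1+1089/27862) = 8911/10000 ≈ 0.891100
step 4 [2y] zero: DF = P = 8717/10000 ≈ 0.871700
step 5 [2.5y] zero: DF = P = 539/625 ≈ 0.862400
step 6 [3y] swap r/2=1514/53689: DF=(1 − 1514/53689·(0.965200+0.929900+0.891100+0.871700+0.862400))/(1+1514/53689) = 4243/5000 ≈ 0.848600
step 7 [3.5y] swap r/2=1775/61914: DF=(1 − 1775/61914·(0.965200+0.929900+0.891100+0.871700+0.862400+0.848600))/(1+1775/61914) = 329/400 ≈ 0.822500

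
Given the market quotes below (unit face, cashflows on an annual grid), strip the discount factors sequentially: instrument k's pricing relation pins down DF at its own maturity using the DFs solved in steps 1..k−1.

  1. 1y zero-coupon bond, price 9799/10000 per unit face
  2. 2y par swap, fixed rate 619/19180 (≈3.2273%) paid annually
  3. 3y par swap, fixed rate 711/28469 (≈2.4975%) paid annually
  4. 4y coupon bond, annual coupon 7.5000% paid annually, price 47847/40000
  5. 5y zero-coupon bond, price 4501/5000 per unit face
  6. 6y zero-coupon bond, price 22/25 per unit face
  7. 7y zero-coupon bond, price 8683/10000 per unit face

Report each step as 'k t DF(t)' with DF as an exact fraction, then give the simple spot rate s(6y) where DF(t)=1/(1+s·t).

step 1 [1y] zero: DF = P = 9799/10000 ≈ 0.979900
step 2 [2y] swap r/1=619/19180: DF=(1 − 619/19180·(0.979900))/(1+619/19180) = 9381/10000 ≈ 0.938100
step 3 [3y] swap r/1=711/28469: DF=(1 − 711/28469·(0.979900+0.938100))/(1+711/28469) = 9289/10000 ≈ 0.928900
step 4 [4y] bond c/1=3/40: DF=(47847/40000 − 3/40·(0.979900+0.938100+0.928900))/(1+3/40) = 9141/10000 ≈ 0.914100
step 5 [5y] zero: DF = P = 4501/5000 ≈ 0.900200
step 6 [6y] zero: DF = P = 22/25 ≈ 0.880000
step 7 [7y] zero: DF = P = 8683/10000 ≈ 0.868300

1 1 9799/10000
2 2 9381/10000
3 3 9289/10000
4 4 9141/10000
5 5 4501/5000
6 6 22/25
7 7 8683/10000
s(6y) = (1/(22/25) − 1)/(6) = 1/44 ≈ 2.2727%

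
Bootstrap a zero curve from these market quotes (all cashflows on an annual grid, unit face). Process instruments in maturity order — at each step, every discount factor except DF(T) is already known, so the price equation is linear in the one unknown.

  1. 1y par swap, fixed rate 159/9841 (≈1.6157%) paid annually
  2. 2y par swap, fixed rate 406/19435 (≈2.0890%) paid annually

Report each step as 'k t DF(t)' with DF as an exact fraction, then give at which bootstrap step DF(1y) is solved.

1 1 9841/10000
2 2 4797/5000
DF(1y) is solved at step 1

step 1 [1y] swap r/1=159/9841: DF=(1 − 159/9841·(0))/(1+159/9841) = 9841/10000 ≈ 0.984100
step 2 [2y] swap r/1=406/19435: DF=(1 − 406/19435·(0.984100))/(1+406/19435) = 4797/5000 ≈ 0.959400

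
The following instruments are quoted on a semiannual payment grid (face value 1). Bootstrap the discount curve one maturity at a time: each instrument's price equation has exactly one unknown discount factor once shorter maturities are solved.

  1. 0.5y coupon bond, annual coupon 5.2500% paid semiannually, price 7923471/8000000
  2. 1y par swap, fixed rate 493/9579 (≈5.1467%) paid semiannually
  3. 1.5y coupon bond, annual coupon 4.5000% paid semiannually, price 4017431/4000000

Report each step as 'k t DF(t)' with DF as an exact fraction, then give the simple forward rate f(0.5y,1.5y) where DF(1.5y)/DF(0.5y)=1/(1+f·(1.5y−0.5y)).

step 1 [0.5y] bond c/2=21/800: DF=(7923471/8000000 − 21/800·(0))/(1+21/800) = 9651/10000 ≈ 0.965100
step 2 [1y] swap r/2=493/19158: DF=(1 − 493/19158·(0.965100))/(1+493/19158) = 9507/10000 ≈ 0.950700
step 3 [1.5y] bond c/2=9/400: DF=(4017431/4000000 − 9/400·(0.965100+0.950700))/(1+9/400) = 9401/10000 ≈ 0.940100

1 1/2 9651/10000
2 1 9507/10000
3 3/2 9401/10000
f(0.5y,1.5y) = ((9651/10000)/(9401/10000) − 1)/(1) = 250/9401 ≈ 2.6593%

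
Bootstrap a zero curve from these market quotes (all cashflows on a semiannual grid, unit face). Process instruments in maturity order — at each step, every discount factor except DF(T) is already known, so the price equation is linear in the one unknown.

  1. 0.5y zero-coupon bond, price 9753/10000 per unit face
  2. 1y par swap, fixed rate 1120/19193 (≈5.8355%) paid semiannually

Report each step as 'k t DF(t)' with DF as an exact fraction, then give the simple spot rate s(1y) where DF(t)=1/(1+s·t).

1 1/2 9753/10000
2 1 118/125
s(1y) = (1/(118/125) − 1)/(1) = 7/118 ≈ 5.9322%

step 1 [0.5y] zero: DF = P = 9753/10000 ≈ 0.975300
step 2 [1y] swap r/2=560/19193: DF=(1 − 560/19193·(0.975300))/(1+560/19193) = 118/125 ≈ 0.944000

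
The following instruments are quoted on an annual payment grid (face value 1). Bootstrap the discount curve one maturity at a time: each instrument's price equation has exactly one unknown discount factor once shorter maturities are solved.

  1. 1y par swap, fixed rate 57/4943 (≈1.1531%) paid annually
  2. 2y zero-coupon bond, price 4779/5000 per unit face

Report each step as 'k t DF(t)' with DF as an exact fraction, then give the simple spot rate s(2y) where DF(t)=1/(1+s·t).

1 1 4943/5000
2 2 4779/5000
s(2y) = (1/(4779/5000) − 1)/(2) = 221/9558 ≈ 2.3122%

step 1 [1y] swap r/1=57/4943: DF=(1 − 57/4943·(0))/(1+57/4943) = 4943/5000 ≈ 0.988600
step 2 [2y] zero: DF = P = 4779/5000 ≈ 0.955800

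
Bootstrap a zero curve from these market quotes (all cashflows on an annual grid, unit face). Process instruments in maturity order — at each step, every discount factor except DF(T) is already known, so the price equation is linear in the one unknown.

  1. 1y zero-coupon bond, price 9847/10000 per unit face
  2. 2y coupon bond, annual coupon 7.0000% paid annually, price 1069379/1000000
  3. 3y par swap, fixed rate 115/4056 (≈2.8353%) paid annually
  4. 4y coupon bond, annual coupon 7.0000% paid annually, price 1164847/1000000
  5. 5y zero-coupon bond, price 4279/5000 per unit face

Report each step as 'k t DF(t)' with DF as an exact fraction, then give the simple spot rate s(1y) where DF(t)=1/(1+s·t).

step 1 [1y] zero: DF = P = 9847/10000 ≈ 0.984700
step 2 [2y] bond c/1=7/100: DF=(1069379/1000000 − 7/100·(0.984700))/(1+7/100) = 187/200 ≈ 0.935000
step 3 [3y] swap r/1=115/4056: DF=(1 − 115/4056·(0.984700+0.935000))/(1+115/4056) = 1839/2000 ≈ 0.919500
step 4 [4y] bond c/1=7/100: DF=(1164847/1000000 − 7/100·(0.984700+0.935000+0.919500))/(1+7/100) = 9029/10000 ≈ 0.902900
step 5 [5y] zero: DF = P = 4279/5000 ≈ 0.855800

1 1 9847/10000
2 2 187/200
3 3 1839/2000
4 4 9029/10000
5 5 4279/5000
s(1y) = (1/(9847/10000) − 1)/(1) = 153/9847 ≈ 1.5538%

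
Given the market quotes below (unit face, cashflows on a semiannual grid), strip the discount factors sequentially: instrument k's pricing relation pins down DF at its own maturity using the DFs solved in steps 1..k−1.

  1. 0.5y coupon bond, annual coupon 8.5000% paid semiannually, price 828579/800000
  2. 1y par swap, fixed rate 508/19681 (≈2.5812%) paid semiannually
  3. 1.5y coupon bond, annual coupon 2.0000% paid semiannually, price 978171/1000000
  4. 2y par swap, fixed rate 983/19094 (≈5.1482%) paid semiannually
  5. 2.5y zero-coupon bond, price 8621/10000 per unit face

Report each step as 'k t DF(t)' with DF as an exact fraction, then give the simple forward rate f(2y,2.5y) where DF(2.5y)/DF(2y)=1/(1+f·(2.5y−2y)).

1 1/2 1987/2000
2 1 4873/5000
3 3/2 949/1000
4 2 9017/10000
5 5/2 8621/10000
f(2y,2.5y) = ((9017/10000)/(8621/10000) − 1)/(1/2) = 792/8621 ≈ 9.1869%

step 1 [0.5y] bond c/2=17/400: DF=(828579/800000 − 17/400·(0))/(1+17/400) = 1987/2000 ≈ 0.993500
step 2 [1y] swap r/2=254/19681: DF=(1 − 254/19681·(0.993500))/(1+254/19681) = 4873/5000 ≈ 0.974600
step 3 [1.5y] bond c/2=1/100: DF=(978171/1000000 − 1/100·(0.993500+0.974600))/(1+1/100) = 949/1000 ≈ 0.949000
step 4 [2y] swap r/2=983/38188: DF=(1 − 983/38188·(0.993500+0.974600+0.949000))/(1+983/38188) = 9017/10000 ≈ 0.901700
step 5 [2.5y] zero: DF = P = 8621/10000 ≈ 0.862100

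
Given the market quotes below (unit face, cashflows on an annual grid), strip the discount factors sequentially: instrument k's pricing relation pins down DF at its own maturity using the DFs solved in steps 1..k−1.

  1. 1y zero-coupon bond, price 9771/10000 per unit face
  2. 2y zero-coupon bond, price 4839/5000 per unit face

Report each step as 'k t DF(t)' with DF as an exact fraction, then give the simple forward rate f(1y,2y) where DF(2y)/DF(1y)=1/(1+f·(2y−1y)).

1 1 9771/10000
2 2 4839/5000
f(1y,2y) = ((9771/10000)/(4839/5000) − 1)/(1) = 31/3226 ≈ 0.9609%

step 1 [1y] zero: DF = P = 9771/10000 ≈ 0.977100
step 2 [2y] zero: DF = P = 4839/5000 ≈ 0.967800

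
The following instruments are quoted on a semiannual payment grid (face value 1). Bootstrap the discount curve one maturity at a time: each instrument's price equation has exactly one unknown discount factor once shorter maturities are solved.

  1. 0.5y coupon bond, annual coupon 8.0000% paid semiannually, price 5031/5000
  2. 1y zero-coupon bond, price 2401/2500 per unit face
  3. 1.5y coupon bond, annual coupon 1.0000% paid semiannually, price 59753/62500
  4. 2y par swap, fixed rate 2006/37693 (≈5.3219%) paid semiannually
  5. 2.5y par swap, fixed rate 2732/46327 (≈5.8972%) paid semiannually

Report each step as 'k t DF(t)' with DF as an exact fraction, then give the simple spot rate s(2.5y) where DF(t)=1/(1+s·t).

step 1 [0.5y] bond c/2=1/25: DF=(5031/5000 − 1/25·(0))/(1+1/25) = 387/400 ≈ 0.967500
step 2 [1y] zero: DF = P = 2401/2500 ≈ 0.960400
step 3 [1.5y] bond c/2=1/200: DF=(59753/62500 − 1/200·(0.967500+0.960400))/(1+1/200) = 9417/10000 ≈ 0.941700
step 4 [2y] swap r/2=1003/37693: DF=(1 − 1003/37693·(0.967500+0.960400+0.941700))/(1+1003/37693) = 8997/10000 ≈ 0.899700
step 5 [2.5y] swap r/2=1366/46327: DF=(1 − 1366/46327·(0.967500+0.960400+0.941700+0.899700))/(1+1366/46327) = 4317/5000 ≈ 0.863400

1 1/2 387/400
2 1 2401/2500
3 3/2 9417/10000
4 2 8997/10000
5 5/2 4317/5000
s(2.5y) = (1/(4317/5000) − 1)/(5/2) = 1366/21585 ≈ 6.3285%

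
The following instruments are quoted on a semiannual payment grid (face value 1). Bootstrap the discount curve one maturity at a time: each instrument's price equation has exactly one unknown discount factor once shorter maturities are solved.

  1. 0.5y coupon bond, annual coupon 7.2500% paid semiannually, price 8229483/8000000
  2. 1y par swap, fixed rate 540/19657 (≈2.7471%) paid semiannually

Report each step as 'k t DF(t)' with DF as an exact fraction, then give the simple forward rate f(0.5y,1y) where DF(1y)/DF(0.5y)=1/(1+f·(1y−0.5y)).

1 1/2 9927/10000
2 1 973/1000
f(0.5y,1y) = ((9927/10000)/(973/1000) − 1)/(1/2) = 197/4865 ≈ 4.0493%

step 1 [0.5y] bond c/2=29/800: DF=(8229483/8000000 − 29/800·(0))/(1+29/800) = 9927/10000 ≈ 0.992700
step 2 [1y] swap r/2=270/19657: DF=(1 − 270/19657·(0.992700))/(1+270/19657) = 973/1000 ≈ 0.973000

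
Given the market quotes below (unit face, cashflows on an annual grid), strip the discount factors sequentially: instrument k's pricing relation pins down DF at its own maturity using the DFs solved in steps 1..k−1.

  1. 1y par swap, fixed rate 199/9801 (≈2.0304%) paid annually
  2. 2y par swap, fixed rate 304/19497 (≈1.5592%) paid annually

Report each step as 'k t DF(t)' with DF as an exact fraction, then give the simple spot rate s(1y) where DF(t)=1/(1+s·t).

1 1 9801/10000
2 2 606/625
s(1y) = (1/(9801/10000) − 1)/(1) = 199/9801 ≈ 2.0304%

step 1 [1y] swap r/1=199/9801: DF=(1 − 199/9801·(0))/(1+199/9801) = 9801/10000 ≈ 0.980100
step 2 [2y] swap r/1=304/19497: DF=(1 − 304/19497·(0.980100))/(1+304/19497) = 606/625 ≈ 0.969600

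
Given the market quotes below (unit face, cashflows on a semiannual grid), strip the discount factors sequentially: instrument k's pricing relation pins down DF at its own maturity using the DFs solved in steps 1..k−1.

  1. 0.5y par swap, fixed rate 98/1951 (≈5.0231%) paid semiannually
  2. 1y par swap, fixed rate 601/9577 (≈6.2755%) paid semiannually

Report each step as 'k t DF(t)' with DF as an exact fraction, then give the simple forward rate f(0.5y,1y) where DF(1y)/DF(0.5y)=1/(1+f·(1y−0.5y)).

1 1/2 1951/2000
2 1 9399/10000
f(0.5y,1y) = ((1951/2000)/(9399/10000) − 1)/(1/2) = 712/9399 ≈ 7.5753%

step 1 [0.5y] swap r/2=49/1951: DF=(1 − 49/1951·(0))/(1+49/1951) = 1951/2000 ≈ 0.975500
step 2 [1y] swap r/2=601/19154: DF=(1 − 601/19154·(0.975500))/(1+601/19154) = 9399/10000 ≈ 0.939900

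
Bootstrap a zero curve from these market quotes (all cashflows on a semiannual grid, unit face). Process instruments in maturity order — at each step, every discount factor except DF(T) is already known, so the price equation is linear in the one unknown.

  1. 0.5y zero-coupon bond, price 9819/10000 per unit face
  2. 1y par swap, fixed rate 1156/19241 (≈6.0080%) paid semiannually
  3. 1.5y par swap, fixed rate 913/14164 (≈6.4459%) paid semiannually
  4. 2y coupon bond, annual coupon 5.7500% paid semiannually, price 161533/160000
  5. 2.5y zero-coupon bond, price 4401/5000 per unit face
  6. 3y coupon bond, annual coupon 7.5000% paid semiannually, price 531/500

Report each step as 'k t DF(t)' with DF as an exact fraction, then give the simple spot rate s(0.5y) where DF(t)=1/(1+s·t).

1 1/2 9819/10000
2 1 4711/5000
3 3/2 9087/10000
4 2 4511/5000
5 5/2 4401/5000
6 3 1071/1250
s(0.5y) = (1/(9819/10000) − 1)/(1/2) = 362/9819 ≈ 3.6867%

step 1 [0.5y] zero: DF = P = 9819/10000 ≈ 0.981900
step 2 [1y] swap r/2=578/19241: DF=(1 − 578/19241·(0.981900))/(1+578/19241) = 4711/5000 ≈ 0.942200
step 3 [1.5y] swap r/2=913/28328: DF=(1 − 913/28328·(0.981900+0.942200))/(1+913/28328) = 9087/10000 ≈ 0.908700
step 4 [2y] bond c/2=23/800: DF=(161533/160000 − 23/800·(0.981900+0.942200+0.908700))/(1+23/800) = 4511/5000 ≈ 0.902200
step 5 [2.5y] zero: DF = P = 4401/5000 ≈ 0.880200
step 6 [3y] bond c/2=3/80: DF=(531/500 − 3/80·(0.981900+0.942200+0.908700+0.902200+0.880200))/(1+3/80) = 1071/1250 ≈ 0.856800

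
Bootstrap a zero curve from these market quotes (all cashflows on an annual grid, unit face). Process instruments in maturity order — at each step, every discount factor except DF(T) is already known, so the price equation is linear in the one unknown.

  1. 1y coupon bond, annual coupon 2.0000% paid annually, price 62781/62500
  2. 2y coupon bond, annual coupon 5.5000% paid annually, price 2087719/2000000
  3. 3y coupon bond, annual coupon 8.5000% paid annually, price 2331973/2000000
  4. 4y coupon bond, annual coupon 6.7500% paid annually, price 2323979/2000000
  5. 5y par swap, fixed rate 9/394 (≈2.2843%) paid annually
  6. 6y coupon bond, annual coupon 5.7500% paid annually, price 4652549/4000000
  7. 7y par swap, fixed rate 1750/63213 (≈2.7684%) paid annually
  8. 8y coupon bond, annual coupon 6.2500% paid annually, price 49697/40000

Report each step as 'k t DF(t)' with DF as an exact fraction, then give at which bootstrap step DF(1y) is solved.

step 1 [1y] bond c/1=1/50: DF=(62781/62500 − 1/50·(0))/(1+1/50) = 1231/1250 ≈ 0.984800
step 2 [2y] bond c/1=11/200: DF=(2087719/2000000 − 11/200·(0.984800))/(1+11/200) = 9381/10000 ≈ 0.938100
step 3 [3y] bond c/1=17/200: DF=(2331973/2000000 − 17/200·(0.984800+0.938100))/(1+17/200) = 231/250 ≈ 0.924000
step 4 [4y] bond c/1=27/400: DF=(2323979/2000000 − 27/400·(0.984800+0.938100+0.924000))/(1+27/400) = 1817/2000 ≈ 0.908500
step 5 [5y] swap r/1=9/394: DF=(1 − 9/394·(0.984800+0.938100+0.924000+0.908500))/(1+9/394) = 4469/5000 ≈ 0.893800
step 6 [6y] bond c/1=23/400: DF=(4652549/4000000 − 23/400·(0.984800+0.938100+0.924000+0.908500+0.893800))/(1+23/400) = 8471/10000 ≈ 0.847100
step 7 [7y] swap r/1=1750/63213: DF=(1 − 1750/63213·(0.984800+0.938100+0.924000+0.908500+0.893800+0.847100))/(1+1750/63213) = 33/40 ≈ 0.825000
step 8 [8y] bond c/1=1/16: DF=(49697/40000 − 1/16·(0.984800+0.938100+0.924000+0.908500+0.893800+0.847100+0.825000))/(1+1/16) = 319/400 ≈ 0.797500

1 1 1231/1250
2 2 9381/10000
3 3 231/250
4 4 1817/2000
5 5 4469/5000
6 6 8471/10000
7 7 33/40
8 8 319/400
DF(1y) is solved at step 1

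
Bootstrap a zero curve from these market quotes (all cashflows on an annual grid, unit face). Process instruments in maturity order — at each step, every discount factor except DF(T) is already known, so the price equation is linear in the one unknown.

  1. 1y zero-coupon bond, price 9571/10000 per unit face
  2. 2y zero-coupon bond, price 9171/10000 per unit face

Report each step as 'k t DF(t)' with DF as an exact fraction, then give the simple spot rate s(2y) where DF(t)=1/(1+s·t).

1 1 9571/10000
2 2 9171/10000
s(2y) = (1/(9171/10000) − 1)/(2) = 829/18342 ≈ 4.5197%

step 1 [1y] zero: DF = P = 9571/10000 ≈ 0.957100
step 2 [2y] zero: DF = P = 9171/10000 ≈ 0.917100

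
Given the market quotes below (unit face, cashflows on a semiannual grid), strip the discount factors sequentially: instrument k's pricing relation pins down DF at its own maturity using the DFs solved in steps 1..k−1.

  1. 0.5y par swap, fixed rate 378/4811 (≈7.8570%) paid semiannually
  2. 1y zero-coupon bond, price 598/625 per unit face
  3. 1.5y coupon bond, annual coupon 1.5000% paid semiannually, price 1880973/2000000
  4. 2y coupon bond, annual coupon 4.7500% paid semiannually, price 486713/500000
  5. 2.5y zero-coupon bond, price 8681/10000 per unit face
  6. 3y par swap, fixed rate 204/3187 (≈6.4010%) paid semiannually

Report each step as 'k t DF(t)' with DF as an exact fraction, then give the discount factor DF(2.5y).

1 1/2 4811/5000
2 1 598/625
3 3/2 1149/1250
4 2 177/200
5 5/2 8681/10000
6 3 4133/5000
DF(2.5y) = 8681/10000 ≈ 0.868100

step 1 [0.5y] swap r/2=189/4811: DF=(1 − 189/4811·(0))/(1+189/4811) = 4811/5000 ≈ 0.962200
step 2 [1y] zero: DF = P = 598/625 ≈ 0.956800
step 3 [1.5y] bond c/2=3/400: DF=(1880973/2000000 − 3/400·(0.962200+0.956800))/(1+3/400) = 1149/1250 ≈ 0.919200
step 4 [2y] bond c/2=19/800: DF=(486713/500000 − 19/800·(0.962200+0.956800+0.919200))/(1+19/800) = 177/200 ≈ 0.885000
step 5 [2.5y] zero: DF = P = 8681/10000 ≈ 0.868100
step 6 [3y] swap r/2=102/3187: DF=(1 − 102/3187·(0.962200+0.956800+0.919200+0.885000+0.868100))/(1+102/3187) = 4133/5000 ≈ 0.826600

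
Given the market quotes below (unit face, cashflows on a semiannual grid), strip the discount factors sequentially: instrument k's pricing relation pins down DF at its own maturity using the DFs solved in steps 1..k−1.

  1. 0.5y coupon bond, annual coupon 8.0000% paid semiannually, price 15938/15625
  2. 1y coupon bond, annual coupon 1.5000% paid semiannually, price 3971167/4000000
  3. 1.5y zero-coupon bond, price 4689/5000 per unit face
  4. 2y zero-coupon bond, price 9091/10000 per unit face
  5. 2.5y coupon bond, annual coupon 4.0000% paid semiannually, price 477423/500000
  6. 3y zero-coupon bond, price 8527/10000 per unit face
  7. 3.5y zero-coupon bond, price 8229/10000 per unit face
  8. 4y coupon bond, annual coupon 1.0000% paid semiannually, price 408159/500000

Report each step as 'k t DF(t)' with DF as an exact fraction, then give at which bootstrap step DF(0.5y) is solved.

1 1/2 613/625
2 1 9781/10000
3 3/2 4689/5000
4 2 9091/10000
5 5/2 1723/2000
6 3 8527/10000
7 7/2 8229/10000
8 4 7807/10000
DF(0.5y) is solved at step 1

step 1 [0.5y] bond c/2=1/25: DF=(15938/15625 − 1/25·(0))/(1+1/25) = 613/625 ≈ 0.980800
step 2 [1y] bond c/2=3/400: DF=(3971167/4000000 − 3/400·(0.980800))/(1+3/400) = 9781/10000 ≈ 0.978100
step 3 [1.5y] zero: DF = P = 4689/5000 ≈ 0.937800
step 4 [2y] zero: DF = P = 9091/10000 ≈ 0.909100
step 5 [2.5y] bond c/2=1/50: DF=(477423/500000 − 1/50·(0.980800+0.978100+0.937800+0.909100))/(1+1/50) = 1723/2000 ≈ 0.861500
step 6 [3y] zero: DF = P = 8527/10000 ≈ 0.852700
step 7 [3.5y] zero: DF = P = 8229/10000 ≈ 0.822900
step 8 [4y] bond c/2=1/200: DF=(408159/500000 − 1/200·(0.980800+0.978100+0.937800+0.909100+0.861500+0.852700+0.822900))/(1+1/200) = 7807/10000 ≈ 0.780700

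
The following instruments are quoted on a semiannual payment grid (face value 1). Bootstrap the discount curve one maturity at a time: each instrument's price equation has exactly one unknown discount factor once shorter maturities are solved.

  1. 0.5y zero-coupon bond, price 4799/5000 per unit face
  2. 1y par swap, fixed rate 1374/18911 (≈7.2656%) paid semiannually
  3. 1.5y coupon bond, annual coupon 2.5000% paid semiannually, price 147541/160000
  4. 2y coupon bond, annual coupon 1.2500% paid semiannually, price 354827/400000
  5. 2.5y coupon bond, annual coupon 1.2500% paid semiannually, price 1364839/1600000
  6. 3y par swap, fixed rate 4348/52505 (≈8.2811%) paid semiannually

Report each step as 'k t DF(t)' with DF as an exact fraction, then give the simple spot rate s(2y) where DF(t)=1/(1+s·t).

step 1 [0.5y] zero: DF = P = 4799/5000 ≈ 0.959800
step 2 [1y] swap r/2=687/18911: DF=(1 − 687/18911·(0.959800))/(1+687/18911) = 9313/10000 ≈ 0.931300
step 3 [1.5y] bond c/2=1/80: DF=(147541/160000 − 1/80·(0.959800+0.931300))/(1+1/80) = 4437/5000 ≈ 0.887400
step 4 [2y] bond c/2=1/160: DF=(354827/400000 − 1/160·(0.959800+0.931300+0.887400))/(1+1/160) = 8643/10000 ≈ 0.864300
step 5 [2.5y] bond c/2=1/160: DF=(1364839/1600000 − 1/160·(0.959800+0.931300+0.887400+0.864300))/(1+1/160) = 8251/10000 ≈ 0.825100
step 6 [3y] swap r/2=2174/52505: DF=(1 − 2174/52505·(0.959800+0.931300+0.887400+0.864300+0.825100))/(1+2174/52505) = 3913/5000 ≈ 0.782600

1 1/2 4799/5000
2 1 9313/10000
3 3/2 4437/5000
4 2 8643/10000
5 5/2 8251/10000
6 3 3913/5000
s(2y) = (1/(8643/10000) − 1)/(2) = 1357/17286 ≈ 7.8503%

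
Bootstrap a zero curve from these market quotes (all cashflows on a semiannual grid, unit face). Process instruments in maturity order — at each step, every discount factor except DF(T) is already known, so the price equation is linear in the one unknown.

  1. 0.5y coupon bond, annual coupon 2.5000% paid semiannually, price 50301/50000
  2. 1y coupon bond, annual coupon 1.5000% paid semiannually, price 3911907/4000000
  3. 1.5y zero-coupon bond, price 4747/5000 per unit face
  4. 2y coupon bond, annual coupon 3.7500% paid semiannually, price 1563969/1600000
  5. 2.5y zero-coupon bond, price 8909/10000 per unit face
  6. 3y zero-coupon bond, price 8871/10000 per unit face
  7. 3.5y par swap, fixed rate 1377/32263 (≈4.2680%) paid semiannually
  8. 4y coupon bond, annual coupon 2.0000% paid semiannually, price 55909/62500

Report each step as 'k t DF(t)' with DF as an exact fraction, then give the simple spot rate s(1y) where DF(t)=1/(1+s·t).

step 1 [0.5y] bond c/2=1/80: DF=(50301/50000 − 1/80·(0))/(1+1/80) = 621/625 ≈ 0.993600
step 2 [1y] bond c/2=3/400: DF=(3911907/4000000 − 3/400·(0.993600))/(1+3/400) = 9633/10000 ≈ 0.963300
step 3 [1.5y] zero: DF = P = 4747/5000 ≈ 0.949400
step 4 [2y] bond c/2=3/160: DF=(1563969/1600000 − 3/160·(0.993600+0.963300+0.949400))/(1+3/160) = 453/500 ≈ 0.906000
step 5 [2.5y] zero: DF = P = 8909/10000 ≈ 0.890900
step 6 [3y] zero: DF = P = 8871/10000 ≈ 0.887100
step 7 [3.5y] swap r/2=1377/64526: DF=(1 − 1377/64526·(0.993600+0.963300+0.949400+0.906000+0.890900+0.887100))/(1+1377/64526) = 8623/10000 ≈ 0.862300
step 8 [4y] bond c/2=1/100: DF=(55909/62500 − 1/100·(0.993600+0.963300+0.949400+0.906000+0.890900+0.887100+0.862300))/(1+1/100) = 4109/5000 ≈ 0.821800

1 1/2 621/625
2 1 9633/10000
3 3/2 4747/5000
4 2 453/500
5 5/2 8909/10000
6 3 8871/10000
7 7/2 8623/10000
8 4 4109/5000
s(1y) = (1/(9633/10000) − 1)/(1) = 367/9633 ≈ 3.8098%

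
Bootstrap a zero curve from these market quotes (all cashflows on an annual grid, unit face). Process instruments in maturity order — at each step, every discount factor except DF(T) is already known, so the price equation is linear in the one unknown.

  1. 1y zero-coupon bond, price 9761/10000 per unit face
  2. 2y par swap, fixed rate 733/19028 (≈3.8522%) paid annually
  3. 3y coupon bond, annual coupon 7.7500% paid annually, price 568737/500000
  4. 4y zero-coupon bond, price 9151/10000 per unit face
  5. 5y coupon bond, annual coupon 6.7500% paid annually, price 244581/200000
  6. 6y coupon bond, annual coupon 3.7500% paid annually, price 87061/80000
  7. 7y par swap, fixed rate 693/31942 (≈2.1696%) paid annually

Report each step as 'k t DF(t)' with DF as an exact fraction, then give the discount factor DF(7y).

step 1 [1y] zero: DF = P = 9761/10000 ≈ 0.976100
step 2 [2y] swap r/1=733/19028: DF=(1 − 733/19028·(0.976100))/(1+733/19028) = 9267/10000 ≈ 0.926700
step 3 [3y] bond c/1=31/400: DF=(568737/500000 − 31/400·(0.976100+0.926700))/(1+31/400) = 2297/2500 ≈ 0.918800
step 4 [4y] zero: DF = P = 9151/10000 ≈ 0.915100
step 5 [5y] bond c/1=27/400: DF=(244581/200000 − 27/400·(0.976100+0.926700+0.918800+0.915100))/(1+27/400) = 9093/10000 ≈ 0.909300
step 6 [6y] bond c/1=3/80: DF=(87061/80000 − 3/80·(0.976100+0.926700+0.918800+0.915100+0.909300))/(1+3/80) = 881/1000 ≈ 0.881000
step 7 [7y] swap r/1=693/31942: DF=(1 − 693/31942·(0.976100+0.926700+0.918800+0.915100+0.909300+0.881000))/(1+693/31942) = 4307/5000 ≈ 0.861400

1 1 9761/10000
2 2 9267/10000
3 3 2297/2500
4 4 9151/10000
5 5 9093/10000
6 6 881/1000
7 7 4307/5000
DF(7y) = 4307/5000 ≈ 0.861400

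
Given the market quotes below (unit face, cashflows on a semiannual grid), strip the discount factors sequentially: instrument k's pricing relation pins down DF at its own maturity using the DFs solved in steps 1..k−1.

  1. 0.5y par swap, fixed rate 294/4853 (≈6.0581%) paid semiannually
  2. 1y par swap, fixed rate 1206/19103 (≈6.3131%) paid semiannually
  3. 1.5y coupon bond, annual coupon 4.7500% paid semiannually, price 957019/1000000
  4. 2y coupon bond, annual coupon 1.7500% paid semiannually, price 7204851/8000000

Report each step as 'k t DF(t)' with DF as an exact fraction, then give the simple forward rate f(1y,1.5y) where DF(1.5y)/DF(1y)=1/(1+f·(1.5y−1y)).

1 1/2 4853/5000
2 1 9397/10000
3 3/2 1781/2000
4 2 1737/2000
f(1y,1.5y) = ((9397/10000)/(1781/2000) − 1)/(1/2) = 984/8905 ≈ 11.0500%

step 1 [0.5y] swap r/2=147/4853: DF=(1 − 147/4853·(0))/(1+147/4853) = 4853/5000 ≈ 0.970600
step 2 [1y] swap r/2=603/19103: DF=(1 − 603/19103·(0.970600))/(1+603/19103) = 9397/10000 ≈ 0.939700
step 3 [1.5y] bond c/2=19/800: DF=(957019/1000000 − 19/800·(0.970600+0.939700))/(1+19/800) = 1781/2000 ≈ 0.890500
step 4 [2y] bond c/2=7/800: DF=(7204851/8000000 − 7/800·(0.970600+0.939700+0.890500))/(1+7/800) = 1737/2000 ≈ 0.868500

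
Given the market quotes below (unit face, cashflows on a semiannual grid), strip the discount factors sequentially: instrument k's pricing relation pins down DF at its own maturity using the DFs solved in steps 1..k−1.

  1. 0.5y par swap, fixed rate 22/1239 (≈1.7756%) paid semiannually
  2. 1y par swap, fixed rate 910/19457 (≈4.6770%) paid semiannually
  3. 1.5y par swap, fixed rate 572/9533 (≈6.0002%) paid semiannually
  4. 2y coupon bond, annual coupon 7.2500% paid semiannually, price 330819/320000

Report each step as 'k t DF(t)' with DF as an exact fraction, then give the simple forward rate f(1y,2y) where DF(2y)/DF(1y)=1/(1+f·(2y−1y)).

1 1/2 1239/1250
2 1 1909/2000
3 3/2 4571/5000
4 2 561/625
f(1y,2y) = ((1909/2000)/(561/625) − 1)/(1) = 569/8976 ≈ 6.3391%

step 1 [0.5y] swap r/2=11/1239: DF=(1 − 11/1239·(0))/(1+11/1239) = 1239/1250 ≈ 0.991200
step 2 [1y] swap r/2=455/19457: DF=(1 − 455/19457·(0.991200))/(1+455/19457) = 1909/2000 ≈ 0.954500
step 3 [1.5y] swap r/2=286/9533: DF=(1 − 286/9533·(0.991200+0.954500))/(1+286/9533) = 4571/5000 ≈ 0.914200
step 4 [2y] bond c/2=29/800: DF=(330819/320000 − 29/800·(0.991200+0.954500+0.914200))/(1+29/800) = 561/625 ≈ 0.897600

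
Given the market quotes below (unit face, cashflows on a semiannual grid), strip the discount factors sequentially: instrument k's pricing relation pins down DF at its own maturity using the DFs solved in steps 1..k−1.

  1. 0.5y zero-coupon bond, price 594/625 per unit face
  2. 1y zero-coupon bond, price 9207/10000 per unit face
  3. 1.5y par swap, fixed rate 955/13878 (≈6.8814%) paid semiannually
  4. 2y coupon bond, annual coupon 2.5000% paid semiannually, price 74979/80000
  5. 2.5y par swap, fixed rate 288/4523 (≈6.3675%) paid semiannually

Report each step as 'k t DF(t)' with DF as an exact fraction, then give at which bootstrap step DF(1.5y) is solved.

1 1/2 594/625
2 1 9207/10000
3 3/2 1809/2000
4 2 4457/5000
5 5/2 107/125
DF(1.5y) is solved at step 3

step 1 [0.5y] zero: DF = P = 594/625 ≈ 0.950400
step 2 [1y] zero: DF = P = 9207/10000 ≈ 0.920700
step 3 [1.5y] swap r/2=955/27756: DF=(1 − 955/27756·(0.950400+0.920700))/(1+955/27756) = 1809/2000 ≈ 0.904500
step 4 [2y] bond c/2=1/80: DF=(74979/80000 − 1/80·(0.950400+0.920700+0.904500))/(1+1/80) = 4457/5000 ≈ 0.891400
step 5 [2.5y] swap r/2=144/4523: DF=(1 − 144/4523·(0.950400+0.920700+0.904500+0.891400))/(1+144/4523) = 107/125 ≈ 0.856000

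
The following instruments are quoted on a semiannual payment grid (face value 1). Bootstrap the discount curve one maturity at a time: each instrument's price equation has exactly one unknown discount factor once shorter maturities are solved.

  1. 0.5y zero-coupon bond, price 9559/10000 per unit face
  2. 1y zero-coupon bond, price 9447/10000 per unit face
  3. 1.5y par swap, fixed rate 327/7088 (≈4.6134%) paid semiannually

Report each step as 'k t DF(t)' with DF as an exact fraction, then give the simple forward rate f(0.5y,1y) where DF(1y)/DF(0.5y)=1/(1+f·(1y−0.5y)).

step 1 [0.5y] zero: DF = P = 9559/10000 ≈ 0.955900
step 2 [1y] zero: DF = P = 9447/10000 ≈ 0.944700
step 3 [1.5y] swap r/2=327/14176: DF=(1 − 327/14176·(0.955900+0.944700))/(1+327/14176) = 4673/5000 ≈ 0.934600

1 1/2 9559/10000
2 1 9447/10000
3 3/2 4673/5000
f(0.5y,1y) = ((9559/10000)/(9447/10000) − 1)/(1/2) = 224/9447 ≈ 2.3711%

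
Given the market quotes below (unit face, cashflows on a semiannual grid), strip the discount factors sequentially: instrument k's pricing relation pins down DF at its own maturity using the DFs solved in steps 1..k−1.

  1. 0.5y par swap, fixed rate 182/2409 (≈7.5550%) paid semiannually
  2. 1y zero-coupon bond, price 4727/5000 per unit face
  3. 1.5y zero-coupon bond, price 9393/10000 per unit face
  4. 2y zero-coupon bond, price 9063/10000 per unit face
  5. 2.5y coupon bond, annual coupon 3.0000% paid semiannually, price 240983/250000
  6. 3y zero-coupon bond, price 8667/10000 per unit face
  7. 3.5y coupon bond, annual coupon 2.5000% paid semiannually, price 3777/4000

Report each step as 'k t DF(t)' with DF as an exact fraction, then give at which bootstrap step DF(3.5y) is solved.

1 1/2 2409/2500
2 1 4727/5000
3 3/2 9393/10000
4 2 9063/10000
5 5/2 4471/5000
6 3 8667/10000
7 7/2 1729/2000
DF(3.5y) is solved at step 7

step 1 [0.5y] swap r/2=91/2409: DF=(1 − 91/2409·(0))/(1+91/2409) = 2409/2500 ≈ 0.963600
step 2 [1y] zero: DF = P = 4727/5000 ≈ 0.945400
step 3 [1.5y] zero: DF = P = 9393/10000 ≈ 0.939300
step 4 [2y] zero: DF = P = 9063/10000 ≈ 0.906300
step 5 [2.5y] bond c/2=3/200: DF=(240983/250000 − 3/200·(0.963600+0.945400+0.939300+0.906300))/(1+3/200) = 4471/5000 ≈ 0.894200
step 6 [3y] zero: DF = P = 8667/10000 ≈ 0.866700
step 7 [3.5y] bond c/2=1/80: DF=(3777/4000 − 1/80·(0.963600+0.945400+0.939300+0.906300+0.894200+0.866700))/(1+1/80) = 1729/2000 ≈ 0.864500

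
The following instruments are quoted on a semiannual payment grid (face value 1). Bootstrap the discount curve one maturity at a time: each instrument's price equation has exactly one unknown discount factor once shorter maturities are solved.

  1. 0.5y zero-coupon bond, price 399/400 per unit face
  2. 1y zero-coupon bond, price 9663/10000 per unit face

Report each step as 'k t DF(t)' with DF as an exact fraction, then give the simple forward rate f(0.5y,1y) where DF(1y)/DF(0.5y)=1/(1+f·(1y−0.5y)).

1 1/2 399/400
2 1 9663/10000
f(0.5y,1y) = ((399/400)/(9663/10000) − 1)/(1/2) = 208/3221 ≈ 6.4576%

step 1 [0.5y] zero: DF = P = 399/400 ≈ 0.997500
step 2 [1y] zero: DF = P = 9663/10000 ≈ 0.966300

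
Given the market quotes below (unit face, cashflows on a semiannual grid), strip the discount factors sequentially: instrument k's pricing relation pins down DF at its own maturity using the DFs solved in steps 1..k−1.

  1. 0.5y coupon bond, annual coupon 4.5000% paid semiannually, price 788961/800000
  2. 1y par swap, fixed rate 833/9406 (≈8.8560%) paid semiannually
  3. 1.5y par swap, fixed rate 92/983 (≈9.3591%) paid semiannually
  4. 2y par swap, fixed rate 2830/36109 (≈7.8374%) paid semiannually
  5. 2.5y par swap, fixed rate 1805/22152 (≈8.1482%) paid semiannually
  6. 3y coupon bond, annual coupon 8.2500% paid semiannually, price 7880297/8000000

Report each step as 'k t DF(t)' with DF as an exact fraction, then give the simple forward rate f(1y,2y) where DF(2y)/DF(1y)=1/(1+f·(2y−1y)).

1 1/2 1929/2000
2 1 9167/10000
3 3/2 1089/1250
4 2 1717/2000
5 5/2 1639/2000
6 3 1541/2000
f(1y,2y) = ((9167/10000)/(1717/2000) − 1)/(1) = 582/8585 ≈ 6.7793%

step 1 [0.5y] bond c/2=9/400: DF=(788961/800000 − 9/400·(0))/(1+9/400) = 1929/2000 ≈ 0.964500
step 2 [1y] swap r/2=833/18812: DF=(1 − 833/18812·(0.964500))/(1+833/18812) = 9167/10000 ≈ 0.916700
step 3 [1.5y] swap r/2=46/983: DF=(1 − 46/983·(0.964500+0.916700))/(1+46/983) = 1089/1250 ≈ 0.871200
step 4 [2y] swap r/2=1415/36109: DF=(1 − 1415/36109·(0.964500+0.916700+0.871200))/(1+1415/36109) = 1717/2000 ≈ 0.858500
step 5 [2.5y] swap r/2=1805/44304: DF=(1 − 1805/44304·(0.964500+0.916700+0.871200+0.858500))/(1+1805/44304) = 1639/2000 ≈ 0.819500
step 6 [3y] bond c/2=33/800: DF=(7880297/8000000 − 33/800·(0.964500+0.916700+0.871200+0.858500+0.819500))/(1+33/800) = 1541/2000 ≈ 0.770500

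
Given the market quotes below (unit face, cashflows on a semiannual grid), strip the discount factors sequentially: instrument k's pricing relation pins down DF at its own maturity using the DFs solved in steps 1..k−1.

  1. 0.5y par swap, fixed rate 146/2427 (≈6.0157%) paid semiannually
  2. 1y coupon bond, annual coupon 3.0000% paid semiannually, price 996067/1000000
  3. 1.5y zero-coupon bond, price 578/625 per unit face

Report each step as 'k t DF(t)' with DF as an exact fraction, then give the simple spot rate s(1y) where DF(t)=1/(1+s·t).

step 1 [0.5y] swap r/2=73/2427: DF=(1 − 73/2427·(0))/(1+73/2427) = 2427/2500 ≈ 0.970800
step 2 [1y] bond c/2=3/200: DF=(996067/1000000 − 3/200·(0.970800))/(1+3/200) = 967/1000 ≈ 0.967000
step 3 [1.5y] zero: DF = P = 578/625 ≈ 0.924800

1 1/2 2427/2500
2 1 967/1000
3 3/2 578/625
s(1y) = (1/(967/1000) − 1)/(1) = 33/967 ≈ 3.4126%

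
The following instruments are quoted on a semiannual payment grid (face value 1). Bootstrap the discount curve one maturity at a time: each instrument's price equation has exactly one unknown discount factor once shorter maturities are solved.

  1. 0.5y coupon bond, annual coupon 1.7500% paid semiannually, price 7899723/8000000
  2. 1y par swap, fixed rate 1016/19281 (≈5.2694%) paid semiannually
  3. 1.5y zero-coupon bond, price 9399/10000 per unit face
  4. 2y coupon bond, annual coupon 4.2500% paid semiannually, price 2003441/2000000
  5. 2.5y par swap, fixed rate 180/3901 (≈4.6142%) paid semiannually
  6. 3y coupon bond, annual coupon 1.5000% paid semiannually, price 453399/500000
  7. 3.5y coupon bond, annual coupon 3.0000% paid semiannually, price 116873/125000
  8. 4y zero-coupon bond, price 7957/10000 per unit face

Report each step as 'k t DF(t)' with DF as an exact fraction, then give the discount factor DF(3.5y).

1 1/2 9789/10000
2 1 2373/2500
3 3/2 9399/10000
4 2 2303/2500
5 5/2 223/250
6 3 2163/2500
7 7/2 1049/1250
8 4 7957/10000
DF(3.5y) = 1049/1250 ≈ 0.839200

step 1 [0.5y] bond c/2=7/800: DF=(7899723/8000000 − 7/800·(0))/(1+7/800) = 9789/10000 ≈ 0.978900
step 2 [1y] swap r/2=508/19281: DF=(1 − 508/19281·(0.978900))/(1+508/19281) = 2373/2500 ≈ 0.949200
step 3 [1.5y] zero: DF = P = 9399/10000 ≈ 0.939900
step 4 [2y] bond c/2=17/800: DF=(2003441/2000000 − 17/800·(0.978900+0.949200+0.939900))/(1+17/800) = 2303/2500 ≈ 0.921200
step 5 [2.5y] swap r/2=90/3901: DF=(1 − 90/3901·(0.978900+0.949200+0.939900+0.921200))/(1+90/3901) = 223/250 ≈ 0.892000
step 6 [3y] bond c/2=3/400: DF=(453399/500000 − 3/400·(0.978900+0.949200+0.939900+0.921200+0.892000))/(1+3/400) = 2163/2500 ≈ 0.865200
step 7 [3.5y] bond c/2=3/200: DF=(116873/125000 − 3/200·(0.978900+0.949200+0.939900+0.921200+0.892000+0.865200))/(1+3/200) = 1049/1250 ≈ 0.839200
step 8 [4y] zero: DF = P = 7957/10000 ≈ 0.795700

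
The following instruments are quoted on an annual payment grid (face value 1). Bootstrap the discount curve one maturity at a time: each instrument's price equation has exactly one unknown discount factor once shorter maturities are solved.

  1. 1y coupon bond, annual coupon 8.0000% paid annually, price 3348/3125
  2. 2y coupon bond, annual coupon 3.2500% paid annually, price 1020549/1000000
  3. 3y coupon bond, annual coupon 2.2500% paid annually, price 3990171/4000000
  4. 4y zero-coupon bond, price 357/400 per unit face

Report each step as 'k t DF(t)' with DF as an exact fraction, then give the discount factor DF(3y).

step 1 [1y] bond c/1=2/25: DF=(3348/3125 − 2/25·(0))/(1+2/25) = 124/125 ≈ 0.992000
step 2 [2y] bond c/1=13/400: DF=(1020549/1000000 − 13/400·(0.992000))/(1+13/400) = 2393/2500 ≈ 0.957200
step 3 [3y] bond c/1=9/400: DF=(3990171/4000000 − 9/400·(0.992000+0.957200))/(1+9/400) = 9327/10000 ≈ 0.932700
step 4 [4y] zero: DF = P = 357/400 ≈ 0.892500

1 1 124/125
2 2 2393/2500
3 3 9327/10000
4 4 357/400
DF(3y) = 9327/10000 ≈ 0.932700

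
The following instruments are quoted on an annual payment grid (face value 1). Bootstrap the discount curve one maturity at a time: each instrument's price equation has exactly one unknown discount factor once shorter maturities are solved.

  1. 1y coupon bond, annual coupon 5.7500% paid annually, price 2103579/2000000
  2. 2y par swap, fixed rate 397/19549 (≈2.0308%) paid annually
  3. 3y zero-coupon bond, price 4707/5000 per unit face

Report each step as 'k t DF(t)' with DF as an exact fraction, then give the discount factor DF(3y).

1 1 4973/5000
2 2 9603/10000
3 3 4707/5000
DF(3y) = 4707/5000 ≈ 0.941400

step 1 [1y] bond c/1=23/400: DF=(2103579/2000000 − 23/400·(0))/(1+23/400) = 4973/5000 ≈ 0.994600
step 2 [2y] swap r/1=397/19549: DF=(1 − 397/19549·(0.994600))/(1+397/19549) = 9603/10000 ≈ 0.960300
step 3 [3y] zero: DF = P = 4707/5000 ≈ 0.941400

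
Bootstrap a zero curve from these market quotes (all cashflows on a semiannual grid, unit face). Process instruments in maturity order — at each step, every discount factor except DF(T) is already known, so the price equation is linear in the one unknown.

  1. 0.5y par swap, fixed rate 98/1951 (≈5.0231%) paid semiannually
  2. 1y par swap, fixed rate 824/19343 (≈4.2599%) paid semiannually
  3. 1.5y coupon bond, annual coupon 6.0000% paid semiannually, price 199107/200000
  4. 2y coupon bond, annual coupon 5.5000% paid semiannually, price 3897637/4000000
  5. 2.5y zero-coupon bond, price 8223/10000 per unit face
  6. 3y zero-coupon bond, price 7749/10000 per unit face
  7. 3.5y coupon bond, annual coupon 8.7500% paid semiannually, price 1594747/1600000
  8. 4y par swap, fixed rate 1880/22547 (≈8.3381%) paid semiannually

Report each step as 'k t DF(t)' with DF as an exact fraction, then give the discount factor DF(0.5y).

1 1/2 1951/2000
2 1 2397/2500
3 3/2 4551/5000
4 2 4361/5000
5 5/2 8223/10000
6 3 7749/10000
7 7/2 3661/5000
8 4 359/500
DF(0.5y) = 1951/2000 ≈ 0.975500

step 1 [0.5y] swap r/2=49/1951: DF=(1 − 49/1951·(0))/(1+49/1951) = 1951/2000 ≈ 0.975500
step 2 [1y] swap r/2=412/19343: DF=(1 − 412/19343·(0.975500))/(1+412/19343) = 2397/2500 ≈ 0.958800
step 3 [1.5y] bond c/2=3/100: DF=(199107/200000 − 3/100·(0.975500+0.958800))/(1+3/100) = 4551/5000 ≈ 0.910200
step 4 [2y] bond c/2=11/400: DF=(3897637/4000000 − 11/400·(0.975500+0.958800+0.910200))/(1+11/400) = 4361/5000 ≈ 0.872200
step 5 [2.5y] zero: DF = P = 8223/10000 ≈ 0.822300
step 6 [3y] zero: DF = P = 7749/10000 ≈ 0.774900
step 7 [3.5y] bond c/2=7/160: DF=(1594747/1600000 − 7/160·(0.975500+0.958800+0.910200+0.872200+0.822300+0.774900))/(1+7/160) = 3661/5000 ≈ 0.732200
step 8 [4y] swap r/2=940/22547: DF=(1 − 940/22547·(0.975500+0.958800+0.910200+0.872200+0.822300+0.774900+0.732200))/(1+940/22547) = 359/500 ≈ 0.718000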